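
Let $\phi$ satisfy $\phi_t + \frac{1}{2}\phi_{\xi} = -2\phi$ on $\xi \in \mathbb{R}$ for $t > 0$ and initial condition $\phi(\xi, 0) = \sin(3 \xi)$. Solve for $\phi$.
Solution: Substitute $\phi = e^{-2t}u$.
Then $\phi_t = e^{-2t}(u_t - 2u)$, $\phi_{\xi} = e^{-2t}u_{\xi}$; substituting and dividing by $e^{-2t}$, the lower-order terms cancel: $u_t + \frac{1}{2}u_{\xi} = 0$ (standard advection equation).
Data for $u$: $u(\xi,0) = \phi(\xi,0) = \sin(3 \xi)$.
By characteristics ($d\xi/dt = 1/2$), $u(\xi,t) = f(\xi - \frac{1}{2}t)$ with $f = u( \cdot , 0)$.
So $u(\xi,t) = - \sin(3 t/2 - 3 \xi)$, and $\phi(\xi,t) = e^{-2t}u(\xi,t)$.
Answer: $\phi(\xi, t) = e^{-2 t} \sin(3 \xi - 3 t/2)$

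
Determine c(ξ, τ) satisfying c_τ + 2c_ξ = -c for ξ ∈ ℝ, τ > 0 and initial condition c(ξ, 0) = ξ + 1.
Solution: Substitute c = exp(-τ)u, i.e. u = exp(τ)c.
By the product rule, c_τ = exp(-τ)(u_τ - u), c_ξ = exp(-τ)u_ξ.
Substituting into the PDE and dividing by exp(-τ): u_τ - u + 2u_ξ = -u.
The lower-order terms cancel, leaving the standard advection equation u_τ + 2u_ξ = 0.
Initial data for u: u(ξ,0) = c(ξ,0) = ξ + 1.
Solve for u:
  By method of characteristics (waves move right with speed 2):
  Along characteristics ξ - 2τ = const, u is constant, so u(ξ,τ) = f(ξ - 2τ) with f = u(·, 0).
Hence u(ξ,τ) = ξ - 2τ + 1.
Transform back: c(ξ,τ) = exp(-τ)u(ξ,τ).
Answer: c(ξ, τ) = ξexp(-τ) - 2τexp(-τ) + exp(-τ)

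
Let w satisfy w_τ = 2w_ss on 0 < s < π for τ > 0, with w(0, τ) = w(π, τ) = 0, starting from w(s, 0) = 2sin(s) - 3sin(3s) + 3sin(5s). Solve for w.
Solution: Using separation of variables w = X(s)T(τ):
Eigenfunctions: sin(ns), n = 1, 2, 3, ...
General solution: w(s, τ) = Σ c_n sin(ns) exp(-2n² τ)
Matching w(s,0) = 2sin(s) - 3sin(3s) + 3sin(5s) term by term: c_1=2, c_3=-3, c_5=3.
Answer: w(s, τ) = 2exp(-2τ)sin(s) - 3exp(-18τ)sin(3s) + 3exp(-50τ)sin(5s)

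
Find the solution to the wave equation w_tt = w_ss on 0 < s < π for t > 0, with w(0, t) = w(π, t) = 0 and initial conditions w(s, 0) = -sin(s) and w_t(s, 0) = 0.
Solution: Separating variables: w = Σ [A_n cos(ω_n t) + B_n sin(ω_n t)] sin(ns), ω_n = n. From ICs: A_1=-1.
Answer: w(s, t) = -sin(s)cos(t)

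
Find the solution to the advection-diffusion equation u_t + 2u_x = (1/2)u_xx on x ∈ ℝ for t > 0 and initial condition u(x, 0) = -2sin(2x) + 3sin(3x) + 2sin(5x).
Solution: Moving frame: η = x - 2t, σ = t, u = w(η,σ), so u_t = w_σ - 2w_η and u_xx = w_ηη.
Hence u_t + 2u_x = w_σ and the PDE becomes the heat equation w_σ = (1/2)w_ηη on η ∈ ℝ.
Initial data: w(η,0) = u(η,0) = -2sin(2η) + 3sin(3η) + 2sin(5η). Each mode sin(nη) decays as exp(-n²σ/2) on ℝ, so w(η,σ) = Σ c_n exp(-n²σ/2) sin(nη) with c_2=-2, c_3=3, c_5=2: w(η,σ) = -2exp(-2σ)sin(2η) + 3exp(-9σ/2)sin(3η) + 2exp(-25σ/2)sin(5η).
Substituting back: u(x,t) = w(x - 2t, t).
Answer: u(x, t) = 2exp(-2t)sin(4t - 2x) - 3exp(-9t/2)sin(6t - 3x) - 2exp(-25t/2)sin(10t - 5x)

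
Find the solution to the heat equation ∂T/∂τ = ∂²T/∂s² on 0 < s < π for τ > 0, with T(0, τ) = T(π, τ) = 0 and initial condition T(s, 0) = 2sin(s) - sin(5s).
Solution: Separating variables: T = Σ c_n exp(-n²τ) sin(ns). From T(s,0) = 2sin(s) - sin(5s): c_1=2, c_5=-1.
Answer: T(s, τ) = 2exp(-τ)sin(s) - exp(-25τ)sin(5s)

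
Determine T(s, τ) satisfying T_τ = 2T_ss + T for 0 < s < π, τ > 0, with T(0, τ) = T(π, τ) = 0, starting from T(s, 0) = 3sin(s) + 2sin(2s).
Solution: Substitute T = exp(τ)u, i.e. u = exp(-τ)T.
By the product rule, T_τ = exp(τ)(u_τ + u), T_ss = exp(τ)u_ss.
Substituting into the PDE and dividing by exp(τ): u_τ + u = 2u_ss + u.
The lower-order terms cancel, leaving the standard heat equation u_τ = 2u_ss.
Initial data for u: u(s,0) = T(s,0) = 3sin(s) + 2sin(2s). The boundary conditions carry over: u(0,τ) = u(π,τ) = 0.
Solve for u:
  Using separation of variables u = X(s)G(τ):
  Eigenfunctions: sin(ns), n = 1, 2, 3, ...
  General solution: u(s, τ) = Σ c_n sin(ns) exp(-2n² τ)
  Matching u(s,0) = 3sin(s) + 2sin(2s) term by term: c_1=3, c_2=2.
Hence u(s,τ) = 3exp(-2τ)sin(s) + 2exp(-8τ)sin(2s).
Transform back: T(s,τ) = exp(τ)u(s,τ).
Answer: T(s, τ) = 3exp(-τ)sin(s) + 2exp(-7τ)sin(2s)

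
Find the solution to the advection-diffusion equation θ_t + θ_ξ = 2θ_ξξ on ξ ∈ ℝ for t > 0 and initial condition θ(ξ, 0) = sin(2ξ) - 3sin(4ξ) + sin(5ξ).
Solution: Moving frame: η = ξ - t, σ = t, θ = u(η,σ), so θ_t = u_σ - u_η and θ_ξξ = u_ηη.
Hence θ_t + θ_ξ = u_σ and the PDE becomes the heat equation u_σ = 2u_ηη on η ∈ ℝ.
Initial data: u(η,0) = θ(η,0) = sin(2η) - 3sin(4η) + sin(5η). Each mode sin(nη) decays as exp(-2n²σ) on ℝ, so u(η,σ) = Σ c_n exp(-2n²σ) sin(nη) with c_2=1, c_4=-3, c_5=1: u(η,σ) = exp(-8σ)sin(2η) - 3exp(-32σ)sin(4η) + exp(-50σ)sin(5η).
Substituting back: θ(ξ,t) = u(ξ - t, t).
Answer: θ(ξ, t) = -exp(-8t)sin(2t - 2ξ) + 3exp(-32t)sin(4t - 4ξ) - exp(-50t)sin(5t - 5ξ)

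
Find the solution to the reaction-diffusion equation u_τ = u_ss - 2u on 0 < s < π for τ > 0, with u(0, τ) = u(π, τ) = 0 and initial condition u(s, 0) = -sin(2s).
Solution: Substitute u = exp(-2τ)w, i.e. w = exp(2τ)u.
By the product rule, u_τ = exp(-2τ)(w_τ - 2w), u_ss = exp(-2τ)w_ss.
Substituting into the PDE and dividing by exp(-2τ): w_τ - 2w = w_ss - 2w.
The lower-order terms cancel, leaving the standard heat equation w_τ = w_ss.
Initial data for w: w(s,0) = u(s,0) = -sin(2s). The boundary conditions carry over: w(0,τ) = w(π,τ) = 0.
Solve for w:
  Using separation of variables w = X(s)T(τ):
  Eigenfunctions: sin(ns), n = 1, 2, 3, ...
  General solution: w(s, τ) = Σ c_n sin(ns) exp(-n² τ)
  Matching w(s,0) = -sin(2s) term by term: c_2=-1.
Hence w(s,τ) = -exp(-4τ)sin(2s).
Transform back: u(s,τ) = exp(-2τ)w(s,τ).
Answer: u(s, τ) = -exp(-6τ)sin(2s)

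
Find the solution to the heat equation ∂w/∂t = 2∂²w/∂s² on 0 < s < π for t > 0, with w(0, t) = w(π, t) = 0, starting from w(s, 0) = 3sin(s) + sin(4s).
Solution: Separating variables: w = Σ c_n exp(-2n²t) sin(ns). From w(s,0) = 3sin(s) + sin(4s): c_1=3, c_4=1.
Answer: w(s, t) = 3exp(-2t)sin(s) + exp(-32t)sin(4s)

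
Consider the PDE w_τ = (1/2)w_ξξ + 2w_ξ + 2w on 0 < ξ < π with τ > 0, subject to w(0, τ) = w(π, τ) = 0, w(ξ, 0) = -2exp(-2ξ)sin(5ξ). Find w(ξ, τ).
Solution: Substitute w = exp(-2ξ)u.
Then w_ξ = exp(-2ξ)(u_ξ - 2u), w_ξξ = exp(-2ξ)(u_ξξ - 4u_ξ + 4u), w_τ = exp(-2ξ)u_τ; substituting and dividing by exp(-2ξ), the lower-order terms cancel: u_τ = (1/2)u_ξξ (standard heat equation).
Data for u: u(ξ,0) = exp(2ξ)w(ξ,0) = -2sin(5ξ). The boundary conditions carry over: u(0,τ) = u(π,τ) = 0.
Separating variables: u = Σ c_n exp(-n²τ/2) sin(nξ). From u(ξ,0) = -2sin(5ξ): c_5=-2.
So u(ξ,τ) = -2exp(-25τ/2)sin(5ξ), and w(ξ,τ) = exp(-2ξ)u(ξ,τ).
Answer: w(ξ, τ) = -2exp(-2ξ)exp(-25τ/2)sin(5ξ)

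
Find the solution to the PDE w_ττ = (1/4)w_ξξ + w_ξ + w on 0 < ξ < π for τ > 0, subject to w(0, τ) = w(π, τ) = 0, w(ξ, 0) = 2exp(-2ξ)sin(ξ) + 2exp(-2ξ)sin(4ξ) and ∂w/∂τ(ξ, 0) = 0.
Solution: Substitute w = exp(-2ξ)u.
Then w_ξ = exp(-2ξ)(u_ξ - 2u), w_ξξ = exp(-2ξ)(u_ξξ - 4u_ξ + 4u), w_ττ = exp(-2ξ)u_ττ; substituting and dividing by exp(-2ξ), the lower-order terms cancel: u_ττ = (1/4)u_ξξ (standard wave equation).
Data for u: u(ξ,0) = exp(2ξ)w(ξ,0) = 2sin(ξ) + 2sin(4ξ); u_τ(ξ,0) = exp(2ξ)w_τ(ξ,0) = 0. The boundary conditions carry over: u(0,τ) = u(π,τ) = 0.
Separating variables: u = Σ [A_n cos(ω_n τ) + B_n sin(ω_n τ)] sin(nξ), ω_n = n/2. From ICs: A_1=2, A_4=2.
So u(ξ,τ) = 2sin(ξ)cos(τ/2) + 2sin(4ξ)cos(2τ), and w(ξ,τ) = exp(-2ξ)u(ξ,τ).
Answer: w(ξ, τ) = 2exp(-2ξ)sin(ξ)cos(τ/2) + 2exp(-2ξ)sin(4ξ)cos(2τ)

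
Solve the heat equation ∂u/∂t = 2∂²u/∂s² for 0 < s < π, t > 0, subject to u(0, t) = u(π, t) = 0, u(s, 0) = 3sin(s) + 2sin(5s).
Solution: Using separation of variables u = X(s)T(t):
Eigenfunctions: sin(ns), n = 1, 2, 3, ...
General solution: u(s, t) = Σ c_n sin(ns) exp(-2n² t)
Matching u(s,0) = 3sin(s) + 2sin(5s) term by term: c_1=3, c_5=2.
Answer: u(s, t) = 3exp(-2t)sin(s) + 2exp(-50t)sin(5s)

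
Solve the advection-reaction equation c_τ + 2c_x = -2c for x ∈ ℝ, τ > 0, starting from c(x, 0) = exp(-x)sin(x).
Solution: Substitute c = exp(-x)u, i.e. u = exp(x)c.
By the product rule, c_x = exp(-x)(u_x - u), c_τ = exp(-x)u_τ.
Substituting into the PDE and dividing by exp(-x): u_τ + 2(u_x - u) = -2u.
The lower-order terms cancel, leaving the standard advection equation u_τ + 2u_x = 0.
Initial data for u: u(x,0) = exp(x)c(x,0) = sin(x).
Solve for u:
  By method of characteristics (waves move right with speed 2):
  Along characteristics x - 2τ = const, u is constant, so u(x,τ) = f(x - 2τ) with f = u(·, 0).
Hence u(x,τ) = sin(x - 2τ).
Transform back: c(x,τ) = exp(-x)u(x,τ).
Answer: c(x, τ) = exp(-x)sin(x - 2τ)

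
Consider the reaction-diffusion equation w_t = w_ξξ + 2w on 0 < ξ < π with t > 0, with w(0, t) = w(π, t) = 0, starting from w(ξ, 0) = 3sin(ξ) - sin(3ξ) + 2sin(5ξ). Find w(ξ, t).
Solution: Substitute w = exp(2t)u, i.e. u = exp(-2t)w.
By the product rule, w_t = exp(2t)(u_t + 2u), w_ξξ = exp(2t)u_ξξ.
Substituting into the PDE and dividing by exp(2t): u_t + 2u = u_ξξ + 2u.
The lower-order terms cancel, leaving the standard heat equation u_t = u_ξξ.
Initial data for u: u(ξ,0) = w(ξ,0) = 3sin(ξ) - sin(3ξ) + 2sin(5ξ). The boundary conditions carry over: u(0,t) = u(π,t) = 0.
Solve for u:
  Using separation of variables u = X(ξ)T(t):
  Eigenfunctions: sin(nξ), n = 1, 2, 3, ...
  General solution: u(ξ, t) = Σ c_n sin(nξ) exp(-n² t)
  Matching u(ξ,0) = 3sin(ξ) - sin(3ξ) + 2sin(5ξ) term by term: c_1=3, c_3=-1, c_5=2.
Hence u(ξ,t) = 3exp(-t)sin(ξ) - exp(-9t)sin(3ξ) + 2exp(-25t)sin(5ξ).
Transform back: w(ξ,t) = exp(2t)u(ξ,t).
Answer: w(ξ, t) = 3exp(t)sin(ξ) - exp(-7t)sin(3ξ) + 2exp(-23t)sin(5ξ)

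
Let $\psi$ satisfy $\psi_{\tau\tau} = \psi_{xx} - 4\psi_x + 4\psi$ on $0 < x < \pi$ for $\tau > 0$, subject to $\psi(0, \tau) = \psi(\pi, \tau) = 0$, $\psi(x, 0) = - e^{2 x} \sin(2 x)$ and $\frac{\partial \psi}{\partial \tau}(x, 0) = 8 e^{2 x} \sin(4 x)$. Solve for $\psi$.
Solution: Substitute $\psi = e^{2x}u$.
Then $\psi_x = e^{2x}(u_x + 2u)$, $\psi_{xx} = e^{2x}(u_{xx} + 4u_x + 4u)$, $\psi_{\tau\tau} = e^{2x}u_{\tau\tau}$; substituting and dividing by $e^{2x}$, the lower-order terms cancel: $u_{\tau\tau} = u_{xx}$ (standard wave equation).
Data for $u$: $u(x,0) = e^{-2x}\psi(x,0) = - \sin(2 x)$; $u_{\tau}(x,0) = e^{-2x}\psi_{\tau}(x,0) = 8 \sin(4 x)$. The boundary conditions carry over: $u(0,\tau) = u(\pi,\tau) = 0$.
Separating variables: $u = \sum [A_n \cos(\omega_n \tau) + B_n \sin(\omega_n \tau)] \sin(nx)$, $\omega_n = n$. From ICs ($B_n$ = velocity coefficient / $\omega_n$): $A_2=-1, B_4=2$.
So $u(x,\tau) = - \sin(2 x) \cos(2 \tau) + 2 \sin(4 x) \sin(4 \tau)$, and $\psi(x,\tau) = e^{2x}u(x,\tau)$.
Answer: $\psi(x, \tau) = 2 e^{2 x} \sin(4 \tau) \sin(4 x) -  e^{2 x} \sin(2 x) \cos(2 \tau)$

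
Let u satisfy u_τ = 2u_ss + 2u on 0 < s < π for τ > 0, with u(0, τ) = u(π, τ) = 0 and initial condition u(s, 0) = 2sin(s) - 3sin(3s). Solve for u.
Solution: Substitute u = exp(2τ)w.
Then u_τ = exp(2τ)(w_τ + 2w), u_ss = exp(2τ)w_ss; substituting and dividing by exp(2τ), the lower-order terms cancel: w_τ = 2w_ss (standard heat equation).
Data for w: w(s,0) = u(s,0) = 2sin(s) - 3sin(3s). The boundary conditions carry over: w(0,τ) = w(π,τ) = 0.
Separating variables: w = Σ c_n exp(-2n²τ) sin(ns). From w(s,0) = 2sin(s) - 3sin(3s): c_1=2, c_3=-3.
So w(s,τ) = 2exp(-2τ)sin(s) - 3exp(-18τ)sin(3s), and u(s,τ) = exp(2τ)w(s,τ).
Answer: u(s, τ) = 2sin(s) - 3exp(-16τ)sin(3s)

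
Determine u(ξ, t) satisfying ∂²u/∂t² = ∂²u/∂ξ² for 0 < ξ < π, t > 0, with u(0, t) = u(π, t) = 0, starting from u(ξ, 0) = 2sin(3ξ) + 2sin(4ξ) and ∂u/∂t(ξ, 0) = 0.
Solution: Separating variables: u = Σ [A_n cos(ω_n t) + B_n sin(ω_n t)] sin(nξ), ω_n = n. From ICs: A_3=2, A_4=2.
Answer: u(ξ, t) = 2sin(3ξ)cos(3t) + 2sin(4ξ)cos(4t)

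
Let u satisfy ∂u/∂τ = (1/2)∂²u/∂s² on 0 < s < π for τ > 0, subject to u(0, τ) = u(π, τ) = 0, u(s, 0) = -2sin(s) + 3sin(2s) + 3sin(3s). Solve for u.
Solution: Separating variables: u = Σ c_n exp(-n²τ/2) sin(ns). From u(s,0) = -2sin(s) + 3sin(2s) + 3sin(3s): c_1=-2, c_2=3, c_3=3.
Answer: u(s, τ) = 3exp(-2τ)sin(2s) - 2exp(-τ/2)sin(s) + 3exp(-9τ/2)sin(3s)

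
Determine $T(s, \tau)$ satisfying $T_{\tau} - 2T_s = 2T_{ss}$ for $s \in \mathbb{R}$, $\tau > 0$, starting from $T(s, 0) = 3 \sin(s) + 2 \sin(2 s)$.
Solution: Moving frame: $\eta = s + 2\tau$, $\sigma = \tau$, $T = u(\eta,\sigma)$, so $T_{\tau} = u_{\sigma} + 2u_{\eta}$ and $T_{ss} = u_{\eta\eta}$.
Hence $T_{\tau} - 2T_s = u_{\sigma}$ and the PDE becomes the heat equation $u_{\sigma} = 2u_{\eta\eta}$ on $\eta \in \mathbb{R}$.
Initial data: $u(\eta,0) = T(\eta,0) = 3 \sin(\eta) + 2 \sin(2 \eta)$. Each mode $\sin(n\eta)$ decays as $e^{-2n^2\sigma}$ on $\mathbb{R}$, so $u(\eta,\sigma) = \sum c_n e^{-2n^2\sigma} \sin(n\eta)$ with $c_1=3, c_2=2$: $u(\eta,\sigma) = 3 e^{-2 \sigma} \sin(\eta) + 2 e^{-8 \sigma} \sin(2 \eta)$.
Substituting back: $T(s,\tau) = u(s + 2\tau, \tau)$.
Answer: $T(s, \tau) = 3 e^{-2 \tau} \sin(2 \tau + s) + 2 e^{-8 \tau} \sin(4 \tau + 2 s)$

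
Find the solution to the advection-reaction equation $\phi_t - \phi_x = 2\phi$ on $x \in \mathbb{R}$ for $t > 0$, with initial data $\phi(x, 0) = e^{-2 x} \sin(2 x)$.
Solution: Substitute $\phi = e^{-2x}u$.
Then $\phi_x = e^{-2x}(u_x - 2u)$, $\phi_t = e^{-2x}u_t$; substituting and dividing by $e^{-2x}$, the lower-order terms cancel: $u_t - u_x = 0$ (standard advection equation).
Data for $u$: $u(x,0) = e^{2x}\phi(x,0) = \sin(2 x)$.
By characteristics ($dx/dt = -1$), $u(x,t) = f(x + t)$ with $f = u( \cdot , 0)$.
So $u(x,t) = \sin(2 t + 2 x)$, and $\phi(x,t) = e^{-2x}u(x,t)$.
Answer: $\phi(x, t) = e^{-2 x} \sin(2 t + 2 x)$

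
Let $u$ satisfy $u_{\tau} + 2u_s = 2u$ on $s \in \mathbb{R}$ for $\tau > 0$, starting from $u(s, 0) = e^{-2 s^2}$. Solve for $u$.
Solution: Substitute $u = e^{2\tau}w$.
Then $u_{\tau} = e^{2\tau}(w_{\tau} + 2w)$, $u_s = e^{2\tau}w_s$; substituting and dividing by $e^{2\tau}$, the lower-order terms cancel: $w_{\tau} + 2w_s = 0$ (standard advection equation).
Data for $w$: $w(s,0) = u(s,0) = e^{-2 s^2}$.
By characteristics ($ds/d\tau = 2$), $w(s,\tau) = f(s - 2\tau)$ with $f = w( \cdot , 0)$.
So $w(s,\tau) = e^{-2 (s - 2 \tau)^2}$, and $u(s,\tau) = e^{2\tau}w(s,\tau)$.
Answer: $u(s, \tau) = e^{2 \tau} e^{-2 (-2 \tau + s)^2}$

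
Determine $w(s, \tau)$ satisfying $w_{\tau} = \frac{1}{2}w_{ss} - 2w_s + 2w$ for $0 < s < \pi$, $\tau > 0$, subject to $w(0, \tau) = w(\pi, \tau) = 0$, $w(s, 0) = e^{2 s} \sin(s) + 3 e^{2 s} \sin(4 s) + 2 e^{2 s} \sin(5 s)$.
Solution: Substitute $w = e^{2s}u$.
Then $w_s = e^{2s}(u_s + 2u)$, $w_{ss} = e^{2s}(u_{ss} + 4u_s + 4u)$, $w_{\tau} = e^{2s}u_{\tau}$; substituting and dividing by $e^{2s}$, the lower-order terms cancel: $u_{\tau} = \frac{1}{2}u_{ss}$ (standard heat equation).
Data for $u$: $u(s,0) = e^{-2s}w(s,0) = \sin(s) + 3 \sin(4 s) + 2 \sin(5 s)$. The boundary conditions carry over: $u(0,\tau) = u(\pi,\tau) = 0$.
Separating variables: $u = \sum c_n e^{-n^2\tau/2} \sin(ns)$. From $u(s,0) = \sin(s) + 3 \sin(4 s) + 2 \sin(5 s)$: $c_1=1, c_4=3, c_5=2$.
So $u(s,\tau) = 3 e^{-8 \tau} \sin(4 s) + e^{-\tau/2} \sin(s) + 2 e^{-25 \tau/2} \sin(5 s)$, and $w(s,\tau) = e^{2s}u(s,\tau)$.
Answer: $w(s, \tau) = 3 e^{-8 \tau} e^{2 s} \sin(4 s) + e^{-\tau/2} e^{2 s} \sin(s) + 2 e^{-25 \tau/2} e^{2 s} \sin(5 s)$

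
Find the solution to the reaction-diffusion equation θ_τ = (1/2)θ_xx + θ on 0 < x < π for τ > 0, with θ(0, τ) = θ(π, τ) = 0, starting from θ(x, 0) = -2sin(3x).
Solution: Substitute θ = exp(τ)u, i.e. u = exp(-τ)θ.
By the product rule, θ_τ = exp(τ)(u_τ + u), θ_xx = exp(τ)u_xx.
Substituting into the PDE and dividing by exp(τ): u_τ + u = (1/2)u_xx + u.
The lower-order terms cancel, leaving the standard heat equation u_τ = (1/2)u_xx.
Initial data for u: u(x,0) = θ(x,0) = -2sin(3x). The boundary conditions carry over: u(0,τ) = u(π,τ) = 0.
Solve for u:
  Using separation of variables u = X(x)G(τ):
  Eigenfunctions: sin(nx), n = 1, 2, 3, ...
  General solution: u(x, τ) = Σ c_n sin(nx) exp(-n² τ/2)
  Matching u(x,0) = -2sin(3x) term by term: c_3=-2.
Hence u(x,τ) = -2exp(-9τ/2)sin(3x).
Transform back: θ(x,τ) = exp(τ)u(x,τ).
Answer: θ(x, τ) = -2exp(-7τ/2)sin(3x)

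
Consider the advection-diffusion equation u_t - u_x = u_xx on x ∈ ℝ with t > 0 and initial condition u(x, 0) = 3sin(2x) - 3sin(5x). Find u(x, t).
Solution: Moving frame: η = x + t, σ = t, u = w(η,σ), so u_t = w_σ + w_η and u_xx = w_ηη.
Hence u_t - u_x = w_σ and the PDE becomes the heat equation w_σ = w_ηη on η ∈ ℝ.
Initial data: w(η,0) = u(η,0) = 3sin(2η) - 3sin(5η). Each mode sin(nη) decays as exp(-n²σ) on ℝ, so w(η,σ) = Σ c_n exp(-n²σ) sin(nη) with c_2=3, c_5=-3: w(η,σ) = 3exp(-4σ)sin(2η) - 3exp(-25σ)sin(5η).
Substituting back: u(x,t) = w(x + t, t).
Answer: u(x, t) = 3exp(-4t)sin(2t + 2x) - 3exp(-25t)sin(5t + 5x)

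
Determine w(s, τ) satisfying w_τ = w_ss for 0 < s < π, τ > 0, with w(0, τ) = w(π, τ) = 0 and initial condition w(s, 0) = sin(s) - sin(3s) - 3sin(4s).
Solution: Separating variables: w = Σ c_n exp(-n²τ) sin(ns). From w(s,0) = sin(s) - sin(3s) - 3sin(4s): c_1=1, c_3=-1, c_4=-3.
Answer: w(s, τ) = exp(-τ)sin(s) - exp(-9τ)sin(3s) - 3exp(-16τ)sin(4s)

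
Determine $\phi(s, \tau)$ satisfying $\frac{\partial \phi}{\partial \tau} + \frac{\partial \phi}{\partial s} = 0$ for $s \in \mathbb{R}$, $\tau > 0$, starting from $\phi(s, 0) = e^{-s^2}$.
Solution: By characteristics ($ds/d\tau = 1$), $\phi(s,\tau) = f(s - \tau)$ with $f = \phi( \cdot , 0)$.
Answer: $\phi(s, \tau) = e^{-(-\tau + s)^2}$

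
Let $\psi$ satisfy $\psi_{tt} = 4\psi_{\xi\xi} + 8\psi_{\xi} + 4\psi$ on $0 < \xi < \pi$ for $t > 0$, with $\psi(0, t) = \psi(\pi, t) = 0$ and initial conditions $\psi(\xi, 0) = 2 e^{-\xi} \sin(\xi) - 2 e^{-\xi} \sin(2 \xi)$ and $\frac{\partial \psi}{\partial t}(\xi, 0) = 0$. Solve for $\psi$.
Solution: Substitute $\psi = e^{-\xi}u$.
Then $\psi_{\xi} = e^{-\xi}(u_{\xi} - u)$, $\psi_{\xi\xi} = e^{-\xi}(u_{\xi\xi} - 2u_{\xi} + u)$, $\psi_{tt} = e^{-\xi}u_{tt}$; substituting and dividing by $e^{-\xi}$, the lower-order terms cancel: $u_{tt} = 4u_{\xi\xi}$ (standard wave equation).
Data for $u$: $u(\xi,0) = e^{\xi}\psi(\xi,0) = 2 \sin(\xi) - 2 \sin(2 \xi)$; $u_t(\xi,0) = e^{\xi}\psi_t(\xi,0) = 0$. The boundary conditions carry over: $u(0,t) = u(\pi,t) = 0$.
Separating variables: $u = \sum [A_n \cos(\omega_n t) + B_n \sin(\omega_n t)] \sin(n\xi)$, $\omega_n = 2n$. From ICs: $A_1=2, A_2=-2$.
So $u(\xi,t) = 2 \sin(\xi) \cos(2 t) - 2 \sin(2 \xi) \cos(4 t)$, and $\psi(\xi,t) = e^{-\xi}u(\xi,t)$.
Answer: $\psi(\xi, t) = 2 e^{-\xi} \sin(\xi) \cos(2 t) - 2 e^{-\xi} \sin(2 \xi) \cos(4 t)$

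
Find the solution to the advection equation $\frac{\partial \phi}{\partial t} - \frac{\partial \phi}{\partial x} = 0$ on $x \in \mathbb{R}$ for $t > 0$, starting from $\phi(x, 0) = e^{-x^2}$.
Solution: By method of characteristics (waves move left with speed 1):
Along characteristics $x + t =$ const, $\phi$ is constant, so $\phi(x,t) = f(x + t)$ with $f = \phi( \cdot , 0)$.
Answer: $\phi(x, t) = e^{-(t + x)^2}$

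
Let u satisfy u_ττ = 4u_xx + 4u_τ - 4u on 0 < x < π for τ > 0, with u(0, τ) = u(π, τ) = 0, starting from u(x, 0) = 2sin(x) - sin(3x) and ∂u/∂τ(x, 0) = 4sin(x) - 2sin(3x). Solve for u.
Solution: Substitute u = exp(2τ)w, i.e. w = exp(-2τ)u.
By the product rule, u_τ = exp(2τ)(w_τ + 2w), u_ττ = exp(2τ)(w_ττ + 4w_τ + 4w), u_xx = exp(2τ)w_xx.
Substituting into the PDE and dividing by exp(2τ): w_ττ + 4w_τ + 4w = 4w_xx + 4(w_τ + 2w) - 4w.
The lower-order terms cancel, leaving the standard wave equation w_ττ = 4w_xx.
Initial data for w: w(x,0) = u(x,0) = 2sin(x) - sin(3x); w_τ(x,0) = u_τ(x,0) - 2u(x,0) = 0. The boundary conditions carry over: w(0,τ) = w(π,τ) = 0.
Solve for w:
  Using separation of variables w = X(x)T(τ):
  Eigenfunctions: sin(nx), n = 1, 2, 3, ...
  General solution: w(x, τ) = Σ [A_n cos(2n τ) + B_n sin(2n τ)] sin(nx)
  From w(x,0) = 2sin(x) - sin(3x): A_1=2, A_3=-1. From w_τ(x,0) = 0: all B_n = 0.
Hence w(x,τ) = 2sin(x)cos(2τ) - sin(3x)cos(6τ).
Transform back: u(x,τ) = exp(2τ)w(x,τ).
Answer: u(x, τ) = 2exp(2τ)sin(x)cos(2τ) - exp(2τ)sin(3x)cos(6τ)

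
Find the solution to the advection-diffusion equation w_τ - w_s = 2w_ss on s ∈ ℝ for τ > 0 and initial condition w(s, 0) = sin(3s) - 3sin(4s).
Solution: Change to a moving frame: let η = s + τ, σ = τ and write w(s,τ) = u(η,σ).
By the chain rule w_τ = u_σ + u_η, w_s = u_η, w_ss = u_ηη.
Then w_τ - w_s = u_σ: the advection term cancels and the PDE becomes the heat equation u_σ = 2u_ηη on η ∈ ℝ.
Initial data: u(η,0) = w(η,0) = sin(3η) - 3sin(4η).
On η ∈ ℝ each mode satisfies (sin(nη))″ = -n² sin(nη), so exp(-2n²σ) sin(nη) solves the heat equation; by superposition u(η,σ) = Σ c_n exp(-2n²σ) sin(nη).
Reading off the coefficients: c_3=1, c_4=-3, so u(η,σ) = exp(-18σ)sin(3η) - 3exp(-32σ)sin(4η).
Substituting back η = s + τ, σ = τ: w(s,τ) = u(s + τ, τ).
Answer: w(s, τ) = exp(-18τ)sin(3s + 3τ) - 3exp(-32τ)sin(4s + 4τ)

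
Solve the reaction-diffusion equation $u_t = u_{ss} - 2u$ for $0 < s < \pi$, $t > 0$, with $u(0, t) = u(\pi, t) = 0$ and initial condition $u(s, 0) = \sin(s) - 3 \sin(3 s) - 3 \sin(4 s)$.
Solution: Substitute $u = e^{-2t}w$, i.e. $w = e^{2t}u$.
By the product rule, $u_t = e^{-2t}(w_t - 2w)$, $u_{ss} = e^{-2t}w_{ss}$.
Substituting into the PDE and dividing by $e^{-2t}$: $w_t - 2w = w_{ss} - 2w$.
The lower-order terms cancel, leaving the standard heat equation $w_t = w_{ss}$.
Initial data for $w$: $w(s,0) = u(s,0) = \sin(s) - 3 \sin(3 s) - 3 \sin(4 s)$. The boundary conditions carry over: $w(0,t) = w(\pi,t) = 0$.
Solve for $w$:
  Using separation of variables $w = X(s)T(t)$:
  Eigenfunctions: $\sin(ns)$, $n = 1, 2, 3, \ldots$
  General solution: $w(s, t) = \sum c_n \sin(ns) e^{-n^2 t}$
  Matching $w(s,0) = \sin(s) - 3 \sin(3 s) - 3 \sin(4 s)$ term by term: $c_1=1, c_3=-3, c_4=-3$.
Hence $w(s,t) = e^{-t} \sin(s) - 3 e^{-9 t} \sin(3 s) - 3 e^{-16 t} \sin(4 s)$.
Transform back: $u(s,t) = e^{-2t}w(s,t)$.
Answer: $u(s, t) = e^{-3 t} \sin(s) - 3 e^{-11 t} \sin(3 s) - 3 e^{-18 t} \sin(4 s)$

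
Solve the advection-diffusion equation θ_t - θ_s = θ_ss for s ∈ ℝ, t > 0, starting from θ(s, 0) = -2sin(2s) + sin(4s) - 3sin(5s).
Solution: Change to a moving frame: let η = s + t, σ = t and write θ(s,t) = u(η,σ).
By the chain rule θ_t = u_σ + u_η, θ_s = u_η, θ_ss = u_ηη.
Then θ_t - θ_s = u_σ: the advection term cancels and the PDE becomes the heat equation u_σ = u_ηη on η ∈ ℝ.
Initial data: u(η,0) = θ(η,0) = -2sin(2η) + sin(4η) - 3sin(5η).
On η ∈ ℝ each mode satisfies (sin(nη))″ = -n² sin(nη), so exp(-n²σ) sin(nη) solves the heat equation; by superposition u(η,σ) = Σ c_n exp(-n²σ) sin(nη).
Reading off the coefficients: c_2=-2, c_4=1, c_5=-3, so u(η,σ) = -2exp(-4σ)sin(2η) + exp(-16σ)sin(4η) - 3exp(-25σ)sin(5η).
Substituting back η = s + t, σ = t: θ(s,t) = u(s + t, t).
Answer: θ(s, t) = -2exp(-4t)sin(2s + 2t) + exp(-16t)sin(4s + 4t) - 3exp(-25t)sin(5s + 5t)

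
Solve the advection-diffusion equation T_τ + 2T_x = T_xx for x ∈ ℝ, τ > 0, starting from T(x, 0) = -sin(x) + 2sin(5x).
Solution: Moving frame: η = x - 2τ, σ = τ, T = u(η,σ), so T_τ = u_σ - 2u_η and T_xx = u_ηη.
Hence T_τ + 2T_x = u_σ and the PDE becomes the heat equation u_σ = u_ηη on η ∈ ℝ.
Initial data: u(η,0) = T(η,0) = -sin(η) + 2sin(5η). Each mode sin(nη) decays as exp(-n²σ) on ℝ, so u(η,σ) = Σ c_n exp(-n²σ) sin(nη) with c_1=-1, c_5=2: u(η,σ) = -exp(-σ)sin(η) + 2exp(-25σ)sin(5η).
Substituting back: T(x,τ) = u(x - 2τ, τ).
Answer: T(x, τ) = -exp(-τ)sin(x - 2τ) + 2exp(-25τ)sin(5x - 10τ)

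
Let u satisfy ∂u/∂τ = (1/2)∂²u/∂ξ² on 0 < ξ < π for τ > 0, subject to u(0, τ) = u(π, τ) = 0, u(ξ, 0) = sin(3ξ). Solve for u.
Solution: Using separation of variables u = X(ξ)T(τ):
Eigenfunctions: sin(nξ), n = 1, 2, 3, ...
General solution: u(ξ, τ) = Σ c_n sin(nξ) exp(-n² τ/2)
Matching u(ξ,0) = sin(3ξ) term by term: c_3=1.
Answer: u(ξ, τ) = exp(-9τ/2)sin(3ξ)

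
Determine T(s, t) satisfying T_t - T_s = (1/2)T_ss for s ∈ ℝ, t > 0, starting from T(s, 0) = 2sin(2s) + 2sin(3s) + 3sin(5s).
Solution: Moving frame: η = s + t, σ = t, T = u(η,σ), so T_t = u_σ + u_η and T_ss = u_ηη.
Hence T_t - T_s = u_σ and the PDE becomes the heat equation u_σ = (1/2)u_ηη on η ∈ ℝ.
Initial data: u(η,0) = T(η,0) = 2sin(2η) + 2sin(3η) + 3sin(5η). Each mode sin(nη) decays as exp(-n²σ/2) on ℝ, so u(η,σ) = Σ c_n exp(-n²σ/2) sin(nη) with c_2=2, c_3=2, c_5=3: u(η,σ) = 2exp(-2σ)sin(2η) + 2exp(-9σ/2)sin(3η) + 3exp(-25σ/2)sin(5η).
Substituting back: T(s,t) = u(s + t, t).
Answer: T(s, t) = 2exp(-2t)sin(2s + 2t) + 2exp(-9t/2)sin(3s + 3t) + 3exp(-25t/2)sin(5s + 5t)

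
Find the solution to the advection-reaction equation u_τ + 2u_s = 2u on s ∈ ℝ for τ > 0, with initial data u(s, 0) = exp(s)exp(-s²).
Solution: Substitute u = exp(s)w.
Then u_s = exp(s)(w_s + w), u_τ = exp(s)w_τ; substituting and dividing by exp(s), the lower-order terms cancel: w_τ + 2w_s = 0 (standard advection equation).
Data for w: w(s,0) = exp(-s)u(s,0) = exp(-s²).
By characteristics (ds/dτ = 2), w(s,τ) = f(s - 2τ) with f = w(·, 0).
So w(s,τ) = exp(-(s - 2τ)²), and u(s,τ) = exp(s)w(s,τ).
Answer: u(s, τ) = exp(s)exp(-(s - 2τ)²)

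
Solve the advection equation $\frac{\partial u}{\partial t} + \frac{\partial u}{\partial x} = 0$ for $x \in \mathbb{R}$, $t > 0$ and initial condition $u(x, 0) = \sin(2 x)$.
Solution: By method of characteristics (waves move right with speed 1):
Along characteristics $x - t =$ const, $u$ is constant, so $u(x,t) = f(x - t)$ with $f = u( \cdot , 0)$.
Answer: $u(x, t) = - \sin(2 t - 2 x)$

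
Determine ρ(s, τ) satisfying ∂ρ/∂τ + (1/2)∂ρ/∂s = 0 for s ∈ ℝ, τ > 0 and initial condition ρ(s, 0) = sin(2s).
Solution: By method of characteristics (waves move right with speed 1/2):
Along characteristics s - (1/2)τ = const, ρ is constant, so ρ(s,τ) = f(s - (1/2)τ) with f = ρ(·, 0).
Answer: ρ(s, τ) = sin(2s - τ)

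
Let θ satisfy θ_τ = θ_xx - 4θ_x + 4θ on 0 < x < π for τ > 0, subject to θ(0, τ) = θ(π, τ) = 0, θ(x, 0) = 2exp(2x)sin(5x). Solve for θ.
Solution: Substitute θ = exp(2x)u, i.e. u = exp(-2x)θ.
By the product rule, θ_x = exp(2x)(u_x + 2u), θ_xx = exp(2x)(u_xx + 4u_x + 4u), θ_τ = exp(2x)u_τ.
Substituting into the PDE and dividing by exp(2x): u_τ = (u_xx + 4u_x + 4u) - 4(u_x + 2u) + 4u.
The lower-order terms cancel, leaving the standard heat equation u_τ = u_xx.
Initial data for u: u(x,0) = exp(-2x)θ(x,0) = 2sin(5x). The boundary conditions carry over: u(0,τ) = u(π,τ) = 0.
Solve for u:
  Using separation of variables u = X(x)G(τ):
  Eigenfunctions: sin(nx), n = 1, 2, 3, ...
  General solution: u(x, τ) = Σ c_n sin(nx) exp(-n² τ)
  Matching u(x,0) = 2sin(5x) term by term: c_5=2.
Hence u(x,τ) = 2exp(-25τ)sin(5x).
Transform back: θ(x,τ) = exp(2x)u(x,τ).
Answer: θ(x, τ) = 2exp(2x)exp(-25τ)sin(5x)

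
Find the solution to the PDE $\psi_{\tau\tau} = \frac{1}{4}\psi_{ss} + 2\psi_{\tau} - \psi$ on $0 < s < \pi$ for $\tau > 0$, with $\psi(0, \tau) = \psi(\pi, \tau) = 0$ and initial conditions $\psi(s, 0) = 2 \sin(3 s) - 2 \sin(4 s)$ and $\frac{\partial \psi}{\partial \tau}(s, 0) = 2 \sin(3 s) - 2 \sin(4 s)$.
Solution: Substitute $\psi = e^{\tau}u$, i.e. $u = e^{-\tau}\psi$.
By the product rule, $\psi_{\tau} = e^{\tau}(u_{\tau} + u)$, $\psi_{\tau\tau} = e^{\tau}(u_{\tau\tau} + 2u_{\tau} + u)$, $\psi_{ss} = e^{\tau}u_{ss}$.
Substituting into the PDE and dividing by $e^{\tau}$: $u_{\tau\tau} + 2u_{\tau} + u = \frac{1}{4}u_{ss} + 2(u_{\tau} + u) - u$.
The lower-order terms cancel, leaving the standard wave equation $u_{\tau\tau} = \frac{1}{4}u_{ss}$.
Initial data for $u$: $u(s,0) = \psi(s,0) = 2 \sin(3 s) - 2 \sin(4 s)$; $u_{\tau}(s,0) = \psi_{\tau}(s,0) - \psi(s,0) = 0$. The boundary conditions carry over: $u(0,\tau) = u(\pi,\tau) = 0$.
Solve for $u$:
  Using separation of variables $u = X(s)T(\tau)$:
  Eigenfunctions: $\sin(ns)$, $n = 1, 2, 3, \ldots$
  General solution: $u(s, \tau) = \sum [A_n \cos(n \tau/2) + B_n \sin(n \tau/2)] \sin(ns)$
  From $u(s,0) = 2 \sin(3 s) - 2 \sin(4 s)$: $A_3=2, A_4=-2$. From $u_{\tau}(s,0) = 0$: all $B_n = 0$.
Hence $u(s,\tau) = 2 \sin(3 s) \cos(3 \tau/2) - 2 \sin(4 s) \cos(2 \tau)$.
Transform back: $\psi(s,\tau) = e^{\tau}u(s,\tau)$.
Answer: $\psi(s, \tau) = 2 e^{\tau} \sin(3 s) \cos(3 \tau/2) - 2 e^{\tau} \sin(4 s) \cos(2 \tau)$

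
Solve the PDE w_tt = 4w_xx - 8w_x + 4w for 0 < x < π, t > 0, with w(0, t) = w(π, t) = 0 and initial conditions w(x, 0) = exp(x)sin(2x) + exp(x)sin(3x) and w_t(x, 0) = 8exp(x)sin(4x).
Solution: Substitute w = exp(x)u, i.e. u = exp(-x)w.
By the product rule, w_x = exp(x)(u_x + u), w_xx = exp(x)(u_xx + 2u_x + u), w_tt = exp(x)u_tt.
Substituting into the PDE and dividing by exp(x): u_tt = 4(u_xx + 2u_x + u) - 8(u_x + u) + 4u.
The lower-order terms cancel, leaving the standard wave equation u_tt = 4u_xx.
Initial data for u: u(x,0) = exp(-x)w(x,0) = sin(2x) + sin(3x); u_t(x,0) = exp(-x)w_t(x,0) = 8sin(4x). The boundary conditions carry over: u(0,t) = u(π,t) = 0.
Solve for u:
  Using separation of variables u = X(x)T(t):
  Eigenfunctions: sin(nx), n = 1, 2, 3, ...
  General solution: u(x, t) = Σ [A_n cos(2n t) + B_n sin(2n t)] sin(nx)
  From u(x,0) = sin(2x) + sin(3x): A_2=1, A_3=1. From u_t(x,0) = 8sin(4x), using u_t(x,0) = Σ ω_n B_n sin(nx) with ω_n = 2n: B_4 = 8/8 = 1.
Hence u(x,t) = sin(8t)sin(4x) + sin(2x)cos(4t) + sin(3x)cos(6t).
Transform back: w(x,t) = exp(x)u(x,t).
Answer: w(x, t) = exp(x)sin(8t)sin(4x) + exp(x)sin(2x)cos(4t) + exp(x)sin(3x)cos(6t)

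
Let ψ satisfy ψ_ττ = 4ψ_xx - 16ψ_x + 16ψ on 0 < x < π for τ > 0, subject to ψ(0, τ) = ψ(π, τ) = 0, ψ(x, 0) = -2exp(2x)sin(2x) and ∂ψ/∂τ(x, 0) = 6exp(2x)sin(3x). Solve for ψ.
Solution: Substitute ψ = exp(2x)u.
Then ψ_x = exp(2x)(u_x + 2u), ψ_xx = exp(2x)(u_xx + 4u_x + 4u), ψ_ττ = exp(2x)u_ττ; substituting and dividing by exp(2x), the lower-order terms cancel: u_ττ = 4u_xx (standard wave equation).
Data for u: u(x,0) = exp(-2x)ψ(x,0) = -2sin(2x); u_τ(x,0) = exp(-2x)ψ_τ(x,0) = 6sin(3x). The boundary conditions carry over: u(0,τ) = u(π,τ) = 0.
Separating variables: u = Σ [A_n cos(ω_n τ) + B_n sin(ω_n τ)] sin(nx), ω_n = 2n. From ICs (B_n = velocity coefficient / ω_n): A_2=-2, B_3=1.
So u(x,τ) = -2sin(2x)cos(4τ) + sin(3x)sin(6τ), and ψ(x,τ) = exp(2x)u(x,τ).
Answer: ψ(x, τ) = -2exp(2x)sin(2x)cos(4τ) + exp(2x)sin(3x)sin(6τ)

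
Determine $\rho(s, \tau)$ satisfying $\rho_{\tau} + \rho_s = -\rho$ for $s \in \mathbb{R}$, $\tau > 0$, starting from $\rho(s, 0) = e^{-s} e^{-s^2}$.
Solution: Substitute $\rho = e^{-s}u$, i.e. $u = e^{s}\rho$.
By the product rule, $\rho_s = e^{-s}(u_s - u)$, $\rho_{\tau} = e^{-s}u_{\tau}$.
Substituting into the PDE and dividing by $e^{-s}$: $u_{\tau} + (u_s - u) = -u$.
The lower-order terms cancel, leaving the standard advection equation $u_{\tau} + u_s = 0$.
Initial data for $u$: $u(s,0) = e^{s}\rho(s,0) = e^{-s^2}$.
Solve for $u$:
  By method of characteristics (waves move right with speed 1):
  Along characteristics $s - \tau =$ const, $u$ is constant, so $u(s,\tau) = f(s - \tau)$ with $f = u( \cdot , 0)$.
Hence $u(s,\tau) = e^{-(s - \tau)^2}$.
Transform back: $\rho(s,\tau) = e^{-s}u(s,\tau)$.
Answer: $\rho(s, \tau) = e^{-s} e^{-(-\tau + s)^2}$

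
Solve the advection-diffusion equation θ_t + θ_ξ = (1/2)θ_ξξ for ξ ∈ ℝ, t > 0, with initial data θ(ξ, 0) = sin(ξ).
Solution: Change to a moving frame: let η = ξ - t, σ = t and write θ(ξ,t) = u(η,σ).
By the chain rule θ_t = u_σ - u_η, θ_ξ = u_η, θ_ξξ = u_ηη.
Then θ_t + θ_ξ = u_σ: the advection term cancels and the PDE becomes the heat equation u_σ = (1/2)u_ηη on η ∈ ℝ.
Initial data: u(η,0) = θ(η,0) = sin(η).
On η ∈ ℝ each mode satisfies (sin(nη))″ = -n² sin(nη), so exp(-n²σ/2) sin(nη) solves the heat equation; by superposition u(η,σ) = Σ c_n exp(-n²σ/2) sin(nη).
Reading off the coefficients: c_1=1, so u(η,σ) = exp(-σ/2)sin(η).
Substituting back η = ξ - t, σ = t: θ(ξ,t) = u(ξ - t, t).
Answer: θ(ξ, t) = -exp(-t/2)sin(t - ξ)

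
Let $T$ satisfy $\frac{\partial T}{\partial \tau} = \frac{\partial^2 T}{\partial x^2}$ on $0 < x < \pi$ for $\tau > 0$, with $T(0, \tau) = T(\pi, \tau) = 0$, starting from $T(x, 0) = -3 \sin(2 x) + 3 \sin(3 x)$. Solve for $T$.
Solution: Using separation of variables $T = X(x)G(\tau)$:
Eigenfunctions: $\sin(nx)$, $n = 1, 2, 3, \ldots$
General solution: $T(x, \tau) = \sum c_n \sin(nx) e^{-n^2 \tau}$
Matching $T(x,0) = -3 \sin(2 x) + 3 \sin(3 x)$ term by term: $c_2=-3, c_3=3$.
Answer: $T(x, \tau) = -3 e^{-4 \tau} \sin(2 x) + 3 e^{-9 \tau} \sin(3 x)$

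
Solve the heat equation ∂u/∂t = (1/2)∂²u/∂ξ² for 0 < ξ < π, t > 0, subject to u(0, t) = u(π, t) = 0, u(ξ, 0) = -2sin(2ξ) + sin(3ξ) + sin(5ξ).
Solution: Separating variables: u = Σ c_n exp(-n²t/2) sin(nξ). From u(ξ,0) = -2sin(2ξ) + sin(3ξ) + sin(5ξ): c_2=-2, c_3=1, c_5=1.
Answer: u(ξ, t) = -2exp(-2t)sin(2ξ) + exp(-9t/2)sin(3ξ) + exp(-25t/2)sin(5ξ)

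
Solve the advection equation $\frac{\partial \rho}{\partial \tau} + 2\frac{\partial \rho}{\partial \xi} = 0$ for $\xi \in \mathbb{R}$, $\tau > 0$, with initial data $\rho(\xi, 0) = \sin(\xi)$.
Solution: By characteristics ($d\xi/d\tau = 2$), $\rho(\xi,\tau) = f(\xi - 2\tau)$ with $f = \rho( \cdot , 0)$.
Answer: $\rho(\xi, \tau) = - \sin(2 \tau - \xi)$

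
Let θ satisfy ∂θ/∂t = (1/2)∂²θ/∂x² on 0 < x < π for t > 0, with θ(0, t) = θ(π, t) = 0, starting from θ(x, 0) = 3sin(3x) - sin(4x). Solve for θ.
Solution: Separating variables: θ = Σ c_n exp(-n²t/2) sin(nx). From θ(x,0) = 3sin(3x) - sin(4x): c_3=3, c_4=-1.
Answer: θ(x, t) = -exp(-8t)sin(4x) + 3exp(-9t/2)sin(3x)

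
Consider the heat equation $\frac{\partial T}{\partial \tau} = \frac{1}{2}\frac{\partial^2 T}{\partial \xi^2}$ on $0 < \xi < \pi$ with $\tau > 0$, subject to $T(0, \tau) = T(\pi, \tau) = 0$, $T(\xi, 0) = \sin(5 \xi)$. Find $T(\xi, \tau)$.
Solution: Using separation of variables $T = X(\xi)G(\tau)$:
Eigenfunctions: $\sin(n\xi)$, $n = 1, 2, 3, \ldots$
General solution: $T(\xi, \tau) = \sum c_n \sin(n\xi) e^{-n^2 \tau/2}$
Matching $T(\xi,0) = \sin(5 \xi)$ term by term: $c_5=1$.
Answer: $T(\xi, \tau) = e^{-25 \tau/2} \sin(5 \xi)$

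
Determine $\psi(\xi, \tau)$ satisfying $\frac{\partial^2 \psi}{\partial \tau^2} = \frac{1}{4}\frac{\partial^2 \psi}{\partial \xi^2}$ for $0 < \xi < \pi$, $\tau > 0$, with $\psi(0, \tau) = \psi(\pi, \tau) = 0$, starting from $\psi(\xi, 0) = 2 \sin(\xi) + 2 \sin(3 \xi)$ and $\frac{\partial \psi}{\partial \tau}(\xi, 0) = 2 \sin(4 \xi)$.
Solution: Separating variables: $\psi = \sum [A_n \cos(\omega_n \tau) + B_n \sin(\omega_n \tau)] \sin(n\xi)$, $\omega_n = n/2$. From ICs ($B_n$ = velocity coefficient / $\omega_n$): $A_1=2, A_3=2, B_4=1$.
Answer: $\psi(\xi, \tau) = \sin(2 \tau) \sin(4 \xi) + 2 \sin(\xi) \cos(\tau/2) + 2 \sin(3 \xi) \cos(3 \tau/2)$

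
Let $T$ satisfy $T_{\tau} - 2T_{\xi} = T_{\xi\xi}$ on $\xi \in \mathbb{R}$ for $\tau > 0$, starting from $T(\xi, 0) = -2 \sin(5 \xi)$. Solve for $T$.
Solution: Moving frame: $\eta = \xi + 2\tau$, $\sigma = \tau$, $T = u(\eta,\sigma)$, so $T_{\tau} = u_{\sigma} + 2u_{\eta}$ and $T_{\xi\xi} = u_{\eta\eta}$.
Hence $T_{\tau} - 2T_{\xi} = u_{\sigma}$ and the PDE becomes the heat equation $u_{\sigma} = u_{\eta\eta}$ on $\eta \in \mathbb{R}$.
Initial data: $u(\eta,0) = T(\eta,0) = -2 \sin(5 \eta)$. Each mode $\sin(n\eta)$ decays as $e^{-n^2\sigma}$ on $\mathbb{R}$, so $u(\eta,\sigma) = \sum c_n e^{-n^2\sigma} \sin(n\eta)$ with $c_5=-2$: $u(\eta,\sigma) = -2 e^{-25 \sigma} \sin(5 \eta)$.
Substituting back: $T(\xi,\tau) = u(\xi + 2\tau, \tau)$.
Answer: $T(\xi, \tau) = -2 e^{-25 \tau} \sin(10 \tau + 5 \xi)$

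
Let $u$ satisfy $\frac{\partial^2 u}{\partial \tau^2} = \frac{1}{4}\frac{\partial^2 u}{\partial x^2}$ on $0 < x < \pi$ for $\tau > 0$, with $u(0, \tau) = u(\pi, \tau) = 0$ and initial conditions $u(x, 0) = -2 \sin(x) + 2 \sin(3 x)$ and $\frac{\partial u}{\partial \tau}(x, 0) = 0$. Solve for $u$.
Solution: Separating variables: $u = \sum [A_n \cos(\omega_n \tau) + B_n \sin(\omega_n \tau)] \sin(nx)$, $\omega_n = n/2$. From ICs: $A_1=-2, A_3=2$.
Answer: $u(x, \tau) = -2 \sin(x) \cos(\tau/2) + 2 \sin(3 x) \cos(3 \tau/2)$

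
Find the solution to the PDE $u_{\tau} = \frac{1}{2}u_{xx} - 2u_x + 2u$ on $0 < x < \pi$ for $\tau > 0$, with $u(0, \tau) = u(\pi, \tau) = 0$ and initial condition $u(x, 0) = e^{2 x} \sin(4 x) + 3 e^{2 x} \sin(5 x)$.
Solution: Substitute $u = e^{2x}w$, i.e. $w = e^{-2x}u$.
By the product rule, $u_x = e^{2x}(w_x + 2w)$, $u_{xx} = e^{2x}(w_{xx} + 4w_x + 4w)$, $u_{\tau} = e^{2x}w_{\tau}$.
Substituting into the PDE and dividing by $e^{2x}$: $w_{\tau} = \frac{1}{2}(w_{xx} + 4w_x + 4w) - 2(w_x + 2w) + 2w$.
The lower-order terms cancel, leaving the standard heat equation $w_{\tau} = \frac{1}{2}w_{xx}$.
Initial data for $w$: $w(x,0) = e^{-2x}u(x,0) = \sin(4 x) + 3 \sin(5 x)$. The boundary conditions carry over: $w(0,\tau) = w(\pi,\tau) = 0$.
Solve for $w$:
  Using separation of variables $w = X(x)T(\tau)$:
  Eigenfunctions: $\sin(nx)$, $n = 1, 2, 3, \ldots$
  General solution: $w(x, \tau) = \sum c_n \sin(nx) e^{-n^2 \tau/2}$
  Matching $w(x,0) = \sin(4 x) + 3 \sin(5 x)$ term by term: $c_4=1, c_5=3$.
Hence $w(x,\tau) = e^{-8 \tau} \sin(4 x) + 3 e^{-25 \tau/2} \sin(5 x)$.
Transform back: $u(x,\tau) = e^{2x}w(x,\tau)$.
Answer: $u(x, \tau) = e^{-8 \tau} e^{2 x} \sin(4 x) + 3 e^{-25 \tau/2} e^{2 x} \sin(5 x)$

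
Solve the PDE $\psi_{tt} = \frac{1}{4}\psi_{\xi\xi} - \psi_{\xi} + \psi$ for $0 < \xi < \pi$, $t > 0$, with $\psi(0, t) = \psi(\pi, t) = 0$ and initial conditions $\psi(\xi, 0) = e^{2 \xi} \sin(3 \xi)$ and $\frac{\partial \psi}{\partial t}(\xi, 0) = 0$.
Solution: Substitute $\psi = e^{2\xi}u$.
Then $\psi_{\xi} = e^{2\xi}(u_{\xi} + 2u)$, $\psi_{\xi\xi} = e^{2\xi}(u_{\xi\xi} + 4u_{\xi} + 4u)$, $\psi_{tt} = e^{2\xi}u_{tt}$; substituting and dividing by $e^{2\xi}$, the lower-order terms cancel: $u_{tt} = \frac{1}{4}u_{\xi\xi}$ (standard wave equation).
Data for $u$: $u(\xi,0) = e^{-2\xi}\psi(\xi,0) = \sin(3 \xi)$; $u_t(\xi,0) = e^{-2\xi}\psi_t(\xi,0) = 0$. The boundary conditions carry over: $u(0,t) = u(\pi,t) = 0$.
Separating variables: $u = \sum [A_n \cos(\omega_n t) + B_n \sin(\omega_n t)] \sin(n\xi)$, $\omega_n = n/2$. From ICs: $A_3=1$.
So $u(\xi,t) = \sin(3 \xi) \cos(3 t/2)$, and $\psi(\xi,t) = e^{2\xi}u(\xi,t)$.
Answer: $\psi(\xi, t) = e^{2 \xi} \sin(3 \xi) \cos(3 t/2)$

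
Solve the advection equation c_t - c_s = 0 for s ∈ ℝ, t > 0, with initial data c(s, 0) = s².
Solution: By characteristics (ds/dt = -1), c(s,t) = f(s + t) with f = c(·, 0).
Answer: c(s, t) = s² + 2st + t²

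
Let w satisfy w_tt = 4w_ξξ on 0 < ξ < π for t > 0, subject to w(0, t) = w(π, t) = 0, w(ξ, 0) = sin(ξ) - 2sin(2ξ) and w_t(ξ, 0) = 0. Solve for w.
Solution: Using separation of variables w = X(ξ)T(t):
Eigenfunctions: sin(nξ), n = 1, 2, 3, ...
General solution: w(ξ, t) = Σ [A_n cos(2n t) + B_n sin(2n t)] sin(nξ)
From w(ξ,0) = sin(ξ) - 2sin(2ξ): A_1=1, A_2=-2. From w_t(ξ,0) = 0: all B_n = 0.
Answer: w(ξ, t) = sin(ξ)cos(2t) - 2sin(2ξ)cos(4t)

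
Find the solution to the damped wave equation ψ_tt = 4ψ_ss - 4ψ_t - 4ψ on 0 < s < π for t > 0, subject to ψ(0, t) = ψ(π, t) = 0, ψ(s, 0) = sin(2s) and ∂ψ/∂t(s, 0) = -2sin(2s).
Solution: Substitute ψ = exp(-2t)u, i.e. u = exp(2t)ψ.
By the product rule, ψ_t = exp(-2t)(u_t - 2u), ψ_tt = exp(-2t)(u_tt - 4u_t + 4u), ψ_ss = exp(-2t)u_ss.
Substituting into the PDE and dividing by exp(-2t): u_tt - 4u_t + 4u = 4u_ss - 4(u_t - 2u) - 4u.
The lower-order terms cancel, leaving the standard wave equation u_tt = 4u_ss.
Initial data for u: u(s,0) = ψ(s,0) = sin(2s); u_t(s,0) = ψ_t(s,0) + 2ψ(s,0) = 0. The boundary conditions carry over: u(0,t) = u(π,t) = 0.
Solve for u:
  Using separation of variables u = X(s)T(t):
  Eigenfunctions: sin(ns), n = 1, 2, 3, ...
  General solution: u(s, t) = Σ [A_n cos(2n t) + B_n sin(2n t)] sin(ns)
  From u(s,0) = sin(2s): A_2=1. From u_t(s,0) = 0: all B_n = 0.
Hence u(s,t) = sin(2s)cos(4t).
Transform back: ψ(s,t) = exp(-2t)u(s,t).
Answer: ψ(s, t) = exp(-2t)sin(2s)cos(4t)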